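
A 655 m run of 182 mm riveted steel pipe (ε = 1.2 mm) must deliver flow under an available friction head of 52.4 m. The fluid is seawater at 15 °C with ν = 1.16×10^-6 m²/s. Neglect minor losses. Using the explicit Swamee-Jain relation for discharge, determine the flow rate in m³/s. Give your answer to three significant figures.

Swamee-Jain (Type II): Q = -0.965·√(gD⁵h_f/L)·ln[ε/(3.7D) + √(3.17ν²L/(gD³h_f))]
√(gD⁵h_f/L) = √(9.81·0.182⁵·52.4/655) = 0.01252
ε/(3.7D) = 0.00178; √(3.17ν²L/(gD³h_f)) = 3.00×10^-5
Q = -0.965·0.01252·ln(0.001812) = 0.07627 m³/s
Check: V = 2.93 m/s, Re = 4.60×10^5, f = 0.03335, h_f = 52.6 m ≈ 52.4 m ✓

Q ≈ 0.0763 m³/s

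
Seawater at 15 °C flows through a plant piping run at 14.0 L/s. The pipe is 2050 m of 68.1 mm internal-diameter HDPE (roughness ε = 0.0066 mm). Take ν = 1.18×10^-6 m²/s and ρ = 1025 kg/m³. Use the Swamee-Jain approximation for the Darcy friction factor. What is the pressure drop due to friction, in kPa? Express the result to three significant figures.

V = 4Q/(πD²) = 4·0.0140/(π·0.0681²) = 3.844 m/s
Re = VD/ν = 3.844·0.0681/1.18×10^-6 = 2.22×10^5 → turbulent
ε/D = 0.0066/68.1 = 9.69×10^-5
Swamee-Jain: f = 0.01610
h_f = f(L/D)V²/(2g) = 0.01610·(2050/0.0681)·3.844²/(2·9.81) = 365.0 m
Δp = ρg·h_f = 1025·9.81·365.0 = 3671 kPa

Δp ≈ 3670 kPa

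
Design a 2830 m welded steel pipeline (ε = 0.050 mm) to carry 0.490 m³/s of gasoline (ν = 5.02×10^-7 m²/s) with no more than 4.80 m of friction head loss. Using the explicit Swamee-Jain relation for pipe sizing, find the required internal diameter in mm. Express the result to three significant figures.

D ≈ 684 mm

Swamee-Jain (Type III): D = 0.66·[ε^1.25·(LQ²/(gh_f))^4.75 + ν·Q^9.4·(L/(gh_f))^5.2]^0.04
LQ²/(gh_f) = 14.43; L/(gh_f) = 60.10
Term 1 = ε^1.25·(…)^4.75 = 1.35; Term 2 = ν·Q^9.4·(…)^5.2 = 1.09
D = 0.66·(1.35 + 1.09)^0.04 = 0.6840 m = 684 mm
Check: V = 1.33 m/s, Re = 1.82×10^6, f = 0.01246, h_f = 4.67 m ≈ 4.80 m ✓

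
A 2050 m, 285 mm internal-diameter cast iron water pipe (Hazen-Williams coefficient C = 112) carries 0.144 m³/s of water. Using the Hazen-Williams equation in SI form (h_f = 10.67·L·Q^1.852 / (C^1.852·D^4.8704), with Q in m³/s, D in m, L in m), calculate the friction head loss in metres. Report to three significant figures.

h_f ≈ 43.8 m

h_f = 10.67·2050·0.144^1.852 / (112^1.852·0.285^4.8704) = 43.77 m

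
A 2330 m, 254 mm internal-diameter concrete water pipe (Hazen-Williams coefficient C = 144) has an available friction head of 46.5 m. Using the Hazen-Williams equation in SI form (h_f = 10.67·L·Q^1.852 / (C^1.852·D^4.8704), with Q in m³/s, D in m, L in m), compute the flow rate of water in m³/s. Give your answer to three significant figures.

Q ≈ 0.132 m³/s

Rearranging: Q = [h_f·C^1.852·D^4.8704 / (10.67·L)]^(1/1.852)
Q = [46.5·144^1.852·0.254^4.8704 / (10.67·2330)]^0.540 = 0.1319 m³/s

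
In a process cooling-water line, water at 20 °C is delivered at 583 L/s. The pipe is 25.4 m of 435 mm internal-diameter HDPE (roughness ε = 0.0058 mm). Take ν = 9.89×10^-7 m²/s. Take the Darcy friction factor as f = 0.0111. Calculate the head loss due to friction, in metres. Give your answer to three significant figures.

h_f ≈ 0.508 m

V = 4Q/(πD²) = 4·0.583/(π·0.435²) = 3.923 m/s
h_f = f(L/D)V²/(2g) = 0.01110·(25.4/0.435)·3.923²/(2·9.81) = 0.5084 m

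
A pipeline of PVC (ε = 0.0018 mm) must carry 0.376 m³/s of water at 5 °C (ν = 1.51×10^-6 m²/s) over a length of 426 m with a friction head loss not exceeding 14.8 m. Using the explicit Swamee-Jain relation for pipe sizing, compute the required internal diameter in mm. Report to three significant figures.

D ≈ 335 mm

Swamee-Jain (Type III): D = 0.66·[ε^1.25·(LQ²/(gh_f))^4.75 + ν·Q^9.4·(L/(gh_f))^5.2]^0.04
LQ²/(gh_f) = 0.4148; L/(gh_f) = 2.934
Term 1 = ε^1.25·(…)^4.75 = 1.01×10^-9; Term 2 = ν·Q^9.4·(…)^5.2 = 4.14×10^-8
D = 0.66·(1.01×10^-9 + 4.14×10^-8)^0.04 = 0.3347 m = 335 mm
Check: V = 4.27 m/s, Re = 9.47×10^5, f = 0.01184, h_f = 14.0 m ≈ 14.8 m ✓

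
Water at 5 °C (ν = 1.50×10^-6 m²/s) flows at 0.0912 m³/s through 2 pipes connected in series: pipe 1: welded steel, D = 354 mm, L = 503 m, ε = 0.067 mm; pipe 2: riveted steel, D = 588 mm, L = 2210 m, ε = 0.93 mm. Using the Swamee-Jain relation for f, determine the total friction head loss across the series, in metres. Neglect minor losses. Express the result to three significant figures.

H ≈ 1.56 m

Pipe 1: V = 0.9266 m/s, Re = 2.19×10^5, ε/D = 1.89×10^-4, f = 0.01686, h_1 = f(L/D)V²/2g = 1.048 m
Pipe 2: V = 0.3359 m/s, Re = 1.32×10^5, ε/D = 0.00158, f = 0.02375, h_2 = f(L/D)V²/2g = 0.5131 m
Series → Q common, losses add: H = Σh = 1.561 m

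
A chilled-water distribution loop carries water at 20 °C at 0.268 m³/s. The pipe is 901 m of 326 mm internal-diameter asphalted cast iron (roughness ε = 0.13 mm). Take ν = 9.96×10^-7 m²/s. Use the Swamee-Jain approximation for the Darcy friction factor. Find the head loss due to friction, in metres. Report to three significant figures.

V = 4Q/(πD²) = 4·0.268/(π·0.326²) = 3.211 m/s
Re = VD/ν = 3.211·0.326/9.96×10^-7 = 1.05×10^6 → turbulent
ε/D = 0.13/326 = 3.99×10^-4
Swamee-Jain: f = 0.01654
h_f = f(L/D)V²/(2g) = 0.01654·(901/0.326)·3.211²/(2·9.81) = 24.03 m

h_f ≈ 24.0 m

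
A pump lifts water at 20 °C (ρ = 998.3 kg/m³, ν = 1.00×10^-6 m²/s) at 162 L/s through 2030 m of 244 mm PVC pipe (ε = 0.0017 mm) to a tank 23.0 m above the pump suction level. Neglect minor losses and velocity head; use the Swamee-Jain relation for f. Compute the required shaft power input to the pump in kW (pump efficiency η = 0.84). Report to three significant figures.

P_shaft ≈ 160 kW

V = 4Q/(πD²) = 3.465 m/s; Re = 8.45×10^5; ε/D = 6.97×10^-6; f = 0.01210
h_f = f(L/D)V²/2g = 61.58 m
Total head H = z + h_f = 23.0 + 61.58 = 84.58 m
P_hyd = ρgQH = 998.3·9.81·0.162·84.58 = 134.2 kW
P_shaft = P_hyd/η = 134.2/0.84 = 159.7 kW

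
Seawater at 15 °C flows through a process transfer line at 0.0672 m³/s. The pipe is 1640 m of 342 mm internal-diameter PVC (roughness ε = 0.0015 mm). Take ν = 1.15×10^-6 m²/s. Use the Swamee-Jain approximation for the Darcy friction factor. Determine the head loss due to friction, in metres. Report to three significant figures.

h_f ≈ 2.00 m

V = 4Q/(πD²) = 4·0.0672/(π·0.342²) = 0.7315 m/s
Re = VD/ν = 0.7315·0.342/1.15×10^-6 = 2.18×10^5 → turbulent
ε/D = 0.0015/342 = 4.39×10^-6
Swamee-Jain: f = 0.01532
h_f = f(L/D)V²/(2g) = 0.01532·(1640/0.342)·0.7315²/(2·9.81) = 2.004 m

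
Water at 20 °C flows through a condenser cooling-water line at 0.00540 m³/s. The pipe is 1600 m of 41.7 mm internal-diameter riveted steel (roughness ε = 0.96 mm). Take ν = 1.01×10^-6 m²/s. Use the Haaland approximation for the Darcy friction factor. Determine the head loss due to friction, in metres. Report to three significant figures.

h_f ≈ 1580 m

V = 4Q/(πD²) = 4·0.00540/(π·0.0417²) = 3.954 m/s
Re = VD/ν = 3.954·0.0417/1.01×10^-6 = 1.63×10^5 → turbulent
ε/D = 0.96/41.7 = 0.0230
Haaland: f = 0.05169
h_f = f(L/D)V²/(2g) = 0.05169·(1600/0.0417)·3.954²/(2·9.81) = 1580 m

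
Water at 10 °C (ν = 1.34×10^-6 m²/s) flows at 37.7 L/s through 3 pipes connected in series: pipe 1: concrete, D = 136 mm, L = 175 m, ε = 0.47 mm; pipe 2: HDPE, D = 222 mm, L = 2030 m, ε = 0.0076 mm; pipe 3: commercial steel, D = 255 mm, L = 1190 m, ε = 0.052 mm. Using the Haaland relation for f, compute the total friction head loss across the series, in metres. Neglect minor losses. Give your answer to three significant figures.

H ≈ 21.8 m

Pipe 1: V = 2.595 m/s, Re = 2.63×10^5, ε/D = 0.00346, f = 0.02771, h_1 = f(L/D)V²/2g = 12.24 m
Pipe 2: V = 0.9740 m/s, Re = 1.61×10^5, ε/D = 3.42×10^-5, f = 0.01636, h_2 = f(L/D)V²/2g = 7.233 m
Pipe 3: V = 0.7382 m/s, Re = 1.40×10^5, ε/D = 2.04×10^-4, f = 0.01776, h_3 = f(L/D)V²/2g = 2.302 m
Series → Q common, losses add: H = Σh = 21.78 m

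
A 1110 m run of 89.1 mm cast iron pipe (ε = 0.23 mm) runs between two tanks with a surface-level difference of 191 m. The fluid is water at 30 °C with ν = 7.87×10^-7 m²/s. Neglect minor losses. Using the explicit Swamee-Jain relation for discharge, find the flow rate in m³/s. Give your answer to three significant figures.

Q ≈ 0.0214 m³/s

Swamee-Jain (Type II): Q = -0.965·√(gD⁵h_f/L)·ln[ε/(3.7D) + √(3.17ν²L/(gD³h_f))]
√(gD⁵h_f/L) = √(9.81·0.0891⁵·191/1110) = 0.003079
ε/(3.7D) = 6.98×10^-4; √(3.17ν²L/(gD³h_f)) = 4.06×10^-5
Q = -0.965·0.003079·ln(7.382×10^-4) = 0.02143 m³/s
Check: V = 3.44 m/s, Re = 3.89×10^5, f = 0.02561, h_f = 192 m ≈ 191 m ✓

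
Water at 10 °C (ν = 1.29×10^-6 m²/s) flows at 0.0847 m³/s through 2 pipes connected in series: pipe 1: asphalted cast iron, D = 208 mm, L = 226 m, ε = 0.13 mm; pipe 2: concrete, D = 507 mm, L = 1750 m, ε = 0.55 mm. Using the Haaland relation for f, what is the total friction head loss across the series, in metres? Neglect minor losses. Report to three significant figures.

Pipe 1: V = 2.493 m/s, Re = 4.02×10^5, ε/D = 6.25×10^-4, f = 0.01849, h_1 = f(L/D)V²/2g = 6.363 m
Pipe 2: V = 0.4195 m/s, Re = 1.65×10^5, ε/D = 0.00108, f = 0.02147, h_2 = f(L/D)V²/2g = 0.6649 m
Series → Q common, losses add: H = Σh = 7.028 m

H ≈ 7.03 m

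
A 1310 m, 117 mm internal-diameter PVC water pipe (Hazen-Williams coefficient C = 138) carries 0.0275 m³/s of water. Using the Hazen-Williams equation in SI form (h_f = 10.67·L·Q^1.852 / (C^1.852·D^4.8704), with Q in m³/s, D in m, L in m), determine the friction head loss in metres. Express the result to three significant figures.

h_f = 10.67·1310·0.0275^1.852 / (138^1.852·0.117^4.8704) = 67.66 m

h_f ≈ 67.7 m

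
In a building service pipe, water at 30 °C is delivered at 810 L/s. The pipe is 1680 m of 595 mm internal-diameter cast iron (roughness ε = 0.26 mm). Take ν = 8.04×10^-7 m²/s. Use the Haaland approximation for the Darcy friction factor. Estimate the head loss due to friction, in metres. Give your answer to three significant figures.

V = 4Q/(πD²) = 4·0.810/(π·0.595²) = 2.913 m/s
Re = VD/ν = 2.913·0.595/8.04×10^-7 = 2.16×10^6 → turbulent
ε/D = 0.26/595 = 4.37×10^-4
Haaland: f = 0.01647
h_f = f(L/D)V²/(2g) = 0.01647·(1680/0.595)·2.913²/(2·9.81) = 20.11 m

h_f ≈ 20.1 m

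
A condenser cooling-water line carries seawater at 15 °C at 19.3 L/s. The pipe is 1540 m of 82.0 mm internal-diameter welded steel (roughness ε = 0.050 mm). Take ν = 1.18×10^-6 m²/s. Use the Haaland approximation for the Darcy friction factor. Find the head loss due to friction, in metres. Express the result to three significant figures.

V = 4Q/(πD²) = 4·0.0193/(π·0.0820²) = 3.655 m/s
Re = VD/ν = 3.655·0.0820/1.18×10^-6 = 2.54×10^5 → turbulent
ε/D = 0.050/82.0 = 6.10×10^-4
Haaland: f = 0.01887
h_f = f(L/D)V²/(2g) = 0.01887·(1540/0.0820)·3.655²/(2·9.81) = 241.3 m

h_f ≈ 241 m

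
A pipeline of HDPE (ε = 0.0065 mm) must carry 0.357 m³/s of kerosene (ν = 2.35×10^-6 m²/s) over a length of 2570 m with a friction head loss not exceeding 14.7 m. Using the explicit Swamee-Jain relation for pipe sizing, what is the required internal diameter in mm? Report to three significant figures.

Swamee-Jain (Type III): D = 0.66·[ε^1.25·(LQ²/(gh_f))^4.75 + ν·Q^9.4·(L/(gh_f))^5.2]^0.04
LQ²/(gh_f) = 2.271; L/(gh_f) = 17.82
Term 1 = ε^1.25·(…)^4.75 = 1.62×10^-5; Term 2 = ν·Q^9.4·(…)^5.2 = 4.69×10^-4
D = 0.66·(1.62×10^-5 + 4.69×10^-4)^0.04 = 0.4864 m = 486 mm
Check: V = 1.92 m/s, Re = 3.98×10^5, f = 0.01383, h_f = 13.8 m ≈ 14.7 m ✓

D ≈ 486 mm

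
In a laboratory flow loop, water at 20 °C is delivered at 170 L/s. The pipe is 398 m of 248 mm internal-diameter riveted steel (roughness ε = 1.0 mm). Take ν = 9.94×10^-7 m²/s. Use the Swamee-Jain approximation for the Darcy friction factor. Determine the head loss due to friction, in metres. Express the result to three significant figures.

h_f ≈ 29.1 m

V = 4Q/(πD²) = 4·0.170/(π·0.248²) = 3.519 m/s
Re = VD/ν = 3.519·0.248/9.94×10^-7 = 8.78×10^5 → turbulent
ε/D = 1.0/248 = 0.00403
Swamee-Jain: f = 0.02868
h_f = f(L/D)V²/(2g) = 0.02868·(398/0.248)·3.519²/(2·9.81) = 29.05 m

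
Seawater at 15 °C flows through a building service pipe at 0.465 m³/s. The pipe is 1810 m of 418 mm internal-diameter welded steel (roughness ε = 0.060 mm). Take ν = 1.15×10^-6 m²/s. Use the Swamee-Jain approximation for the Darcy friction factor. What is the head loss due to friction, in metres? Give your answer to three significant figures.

h_f ≈ 35.3 m

V = 4Q/(πD²) = 4·0.465/(π·0.418²) = 3.389 m/s
Re = VD/ν = 3.389·0.418/1.15×10^-6 = 1.23×10^6 → turbulent
ε/D = 0.060/418 = 1.44×10^-4
Swamee-Jain: f = 0.01392
h_f = f(L/D)V²/(2g) = 0.01392·(1810/0.418)·3.389²/(2·9.81) = 35.26 m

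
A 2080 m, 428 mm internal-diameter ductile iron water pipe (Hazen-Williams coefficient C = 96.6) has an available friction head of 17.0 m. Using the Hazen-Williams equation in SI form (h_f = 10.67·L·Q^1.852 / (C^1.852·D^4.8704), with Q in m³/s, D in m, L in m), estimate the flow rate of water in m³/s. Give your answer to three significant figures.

Rearranging: Q = [h_f·C^1.852·D^4.8704 / (10.67·L)]^(1/1.852)
Q = [17.0·96.6^1.852·0.428^4.8704 / (10.67·2080)]^0.540 = 0.2155 m³/s

Q ≈ 0.215 m³/s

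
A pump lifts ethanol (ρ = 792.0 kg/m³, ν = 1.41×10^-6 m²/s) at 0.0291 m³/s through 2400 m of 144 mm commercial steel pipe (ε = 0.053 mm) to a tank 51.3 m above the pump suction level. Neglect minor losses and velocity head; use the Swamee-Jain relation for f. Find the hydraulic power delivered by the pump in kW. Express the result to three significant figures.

V = 4Q/(πD²) = 1.787 m/s; Re = 1.82×10^5; ε/D = 3.68×10^-4; f = 0.01838
h_f = f(L/D)V²/2g = 49.85 m
Total head H = z + h_f = 51.3 + 49.85 = 101.1 m
P_hyd = ρgQH = 792.0·9.81·0.0291·101.1 = 22.87 kW

P_hyd ≈ 22.9 kW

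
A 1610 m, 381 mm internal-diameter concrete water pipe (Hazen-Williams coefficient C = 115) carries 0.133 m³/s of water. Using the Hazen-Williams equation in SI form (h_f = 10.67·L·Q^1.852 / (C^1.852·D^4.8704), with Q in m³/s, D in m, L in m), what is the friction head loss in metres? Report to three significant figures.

h_f = 10.67·1610·0.133^1.852 / (115^1.852·0.381^4.8704) = 6.871 m

h_f ≈ 6.87 m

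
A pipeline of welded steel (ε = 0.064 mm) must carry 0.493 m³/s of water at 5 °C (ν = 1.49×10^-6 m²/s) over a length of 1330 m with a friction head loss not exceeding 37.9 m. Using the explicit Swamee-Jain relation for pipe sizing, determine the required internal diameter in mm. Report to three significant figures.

Swamee-Jain (Type III): D = 0.66·[ε^1.25·(LQ²/(gh_f))^4.75 + ν·Q^9.4·(L/(gh_f))^5.2]^0.04
LQ²/(gh_f) = 0.8694; L/(gh_f) = 3.577
Term 1 = ε^1.25·(…)^4.75 = 2.95×10^-6; Term 2 = ν·Q^9.4·(…)^5.2 = 1.46×10^-6
D = 0.66·(2.95×10^-6 + 1.46×10^-6)^0.04 = 0.4030 m = 403 mm
Check: V = 3.87 m/s, Re = 1.05×10^6, f = 0.01425, h_f = 35.8 m ≈ 37.9 m ✓

D ≈ 403 mm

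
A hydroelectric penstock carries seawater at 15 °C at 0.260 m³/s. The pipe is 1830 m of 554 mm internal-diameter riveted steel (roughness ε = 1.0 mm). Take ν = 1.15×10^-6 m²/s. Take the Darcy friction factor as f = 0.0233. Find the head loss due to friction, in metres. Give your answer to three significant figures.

V = 4Q/(πD²) = 4·0.260/(π·0.554²) = 1.079 m/s
h_f = f(L/D)V²/(2g) = 0.02330·(1830/0.554)·1.079²/(2·9.81) = 4.564 m

h_f ≈ 4.56 m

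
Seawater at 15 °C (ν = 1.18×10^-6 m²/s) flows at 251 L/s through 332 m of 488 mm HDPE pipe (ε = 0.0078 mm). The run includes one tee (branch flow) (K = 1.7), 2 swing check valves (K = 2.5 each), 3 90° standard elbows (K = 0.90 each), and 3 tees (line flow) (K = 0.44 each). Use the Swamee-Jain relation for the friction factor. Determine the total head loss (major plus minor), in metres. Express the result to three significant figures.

V = 4Q/(πD²) = 1.342 m/s; V²/2g = 0.09179 m
Re = 5.55×10^5, ε/D = 1.60×10^-5 → f = 0.01312 (Swamee-Jain)
Major: h_f = f(L/D)·V²/2g = 0.01312·680.3·0.09179 = 0.8193 m
Minor: ΣK = 10.7; h_m = ΣK·V²/2g = 0.9840 m
Total H_L = 0.8193 + 0.9840 = 1.803 m

H_L ≈ 1.80 m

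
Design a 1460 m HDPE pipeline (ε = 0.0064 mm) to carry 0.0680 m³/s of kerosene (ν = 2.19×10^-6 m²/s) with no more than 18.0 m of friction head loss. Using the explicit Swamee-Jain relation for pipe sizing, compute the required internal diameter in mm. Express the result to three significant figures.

Swamee-Jain (Type III): D = 0.66·[ε^1.25·(LQ²/(gh_f))^4.75 + ν·Q^9.4·(L/(gh_f))^5.2]^0.04
LQ²/(gh_f) = 0.03823; L/(gh_f) = 8.268
Term 1 = ε^1.25·(…)^4.75 = 5.95×10^-14; Term 2 = ν·Q^9.4·(…)^5.2 = 1.37×10^-12
D = 0.66·(5.95×10^-14 + 1.37×10^-12)^0.04 = 0.2217 m = 222 mm
Check: V = 1.76 m/s, Re = 1.78×10^5, f = 0.01613, h_f = 16.8 m ≈ 18.0 m ✓

D ≈ 222 mm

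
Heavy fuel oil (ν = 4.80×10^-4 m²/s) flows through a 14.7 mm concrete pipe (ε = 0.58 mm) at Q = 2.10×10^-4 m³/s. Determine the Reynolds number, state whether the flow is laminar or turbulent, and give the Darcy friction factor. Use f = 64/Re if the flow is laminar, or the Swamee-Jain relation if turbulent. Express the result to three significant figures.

Re ≈ 37.9; laminar; f = 64/Re ≈ 1.69

V = 4Q/(πD²) = 1.237 m/s
Re = VD/ν = 1.237·0.0147/4.80×10^-4 = 37.9
Re < 2300 → laminar → f = 64/Re = 1.689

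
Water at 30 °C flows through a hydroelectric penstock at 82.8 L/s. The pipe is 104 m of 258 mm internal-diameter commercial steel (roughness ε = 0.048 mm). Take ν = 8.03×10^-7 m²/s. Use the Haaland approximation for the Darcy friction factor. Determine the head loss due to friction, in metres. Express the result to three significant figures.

V = 4Q/(πD²) = 4·0.0828/(π·0.258²) = 1.584 m/s
Re = VD/ν = 1.584·0.258/8.03×10^-7 = 5.09×10^5 → turbulent
ε/D = 0.048/258 = 1.86×10^-4
Haaland: f = 0.01513
h_f = f(L/D)V²/(2g) = 0.01513·(104/0.258)·1.584²/(2·9.81) = 0.7800 m

h_f ≈ 0.780 m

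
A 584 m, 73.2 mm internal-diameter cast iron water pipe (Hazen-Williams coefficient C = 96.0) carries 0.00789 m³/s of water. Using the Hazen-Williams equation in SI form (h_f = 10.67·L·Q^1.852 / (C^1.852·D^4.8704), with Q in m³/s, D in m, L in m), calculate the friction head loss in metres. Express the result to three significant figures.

h_f ≈ 57.4 m

h_f = 10.67·584·0.00789^1.852 / (96.0^1.852·0.0732^4.8704) = 57.42 m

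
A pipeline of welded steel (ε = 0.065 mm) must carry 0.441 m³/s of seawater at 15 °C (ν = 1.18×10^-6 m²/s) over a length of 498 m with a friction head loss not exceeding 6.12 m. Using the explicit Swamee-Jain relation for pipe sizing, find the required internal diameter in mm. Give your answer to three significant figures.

Swamee-Jain (Type III): D = 0.66·[ε^1.25·(LQ²/(gh_f))^4.75 + ν·Q^9.4·(L/(gh_f))^5.2]^0.04
LQ²/(gh_f) = 1.613; L/(gh_f) = 8.295
Term 1 = ε^1.25·(…)^4.75 = 5.66×10^-5; Term 2 = ν·Q^9.4·(…)^5.2 = 3.22×10^-5
D = 0.66·(5.66×10^-5 + 3.22×10^-5)^0.04 = 0.4544 m = 454 mm
Check: V = 2.72 m/s, Re = 1.05×10^6, f = 0.01405, h_f = 5.80 m ≈ 6.12 m ✓

D ≈ 454 mm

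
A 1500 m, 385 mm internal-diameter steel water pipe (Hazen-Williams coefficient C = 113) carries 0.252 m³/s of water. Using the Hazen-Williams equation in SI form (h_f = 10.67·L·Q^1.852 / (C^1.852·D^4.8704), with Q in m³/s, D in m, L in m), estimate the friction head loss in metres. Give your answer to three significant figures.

h_f = 10.67·1500·0.252^1.852 / (113^1.852·0.385^4.8704) = 20.53 m

h_f ≈ 20.5 m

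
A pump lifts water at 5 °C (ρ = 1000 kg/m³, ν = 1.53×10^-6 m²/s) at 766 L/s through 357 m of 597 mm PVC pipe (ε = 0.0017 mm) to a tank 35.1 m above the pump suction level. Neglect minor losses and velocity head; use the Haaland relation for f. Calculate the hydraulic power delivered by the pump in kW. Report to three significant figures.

V = 4Q/(πD²) = 2.736 m/s; Re = 1.07×10^6; ε/D = 2.85×10^-6; f = 0.01151
h_f = f(L/D)V²/2g = 2.627 m
Total head H = z + h_f = 35.1 + 2.627 = 37.73 m
P_hyd = ρgQH = 1000·9.81·0.766·37.73 = 283.5 kW

P_hyd ≈ 283 kW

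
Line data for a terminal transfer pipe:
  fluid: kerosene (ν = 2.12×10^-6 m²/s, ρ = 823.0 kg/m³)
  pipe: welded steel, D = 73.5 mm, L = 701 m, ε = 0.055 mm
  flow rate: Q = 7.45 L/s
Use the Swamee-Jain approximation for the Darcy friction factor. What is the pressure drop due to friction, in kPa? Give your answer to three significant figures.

Δp ≈ 276 kPa

V = 4Q/(πD²) = 4·0.00745/(π·0.0735²) = 1.756 m/s
Re = VD/ν = 1.756·0.0735/2.12×10^-6 = 6.09×10^4 → turbulent
ε/D = 0.055/73.5 = 7.48×10^-4
Swamee-Jain: f = 0.02277
h_f = f(L/D)V²/(2g) = 0.02277·(701/0.0735)·1.756²/(2·9.81) = 34.13 m
Δp = ρg·h_f = 823.0·9.81·34.13 = 275.5 kPa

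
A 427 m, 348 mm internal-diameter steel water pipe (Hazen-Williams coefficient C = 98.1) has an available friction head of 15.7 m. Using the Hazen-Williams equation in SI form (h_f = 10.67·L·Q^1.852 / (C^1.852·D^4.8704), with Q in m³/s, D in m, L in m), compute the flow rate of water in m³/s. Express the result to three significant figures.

Q ≈ 0.286 m³/s

Rearranging: Q = [h_f·C^1.852·D^4.8704 / (10.67·L)]^(1/1.852)
Q = [15.7·98.1^1.852·0.348^4.8704 / (10.67·427)]^0.540 = 0.2860 m³/s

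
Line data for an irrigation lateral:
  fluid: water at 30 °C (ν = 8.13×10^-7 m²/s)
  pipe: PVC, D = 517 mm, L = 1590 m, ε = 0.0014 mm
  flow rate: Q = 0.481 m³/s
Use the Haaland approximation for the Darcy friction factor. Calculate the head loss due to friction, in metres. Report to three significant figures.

h_f ≈ 9.01 m

V = 4Q/(πD²) = 4·0.481/(π·0.517²) = 2.291 m/s
Re = VD/ν = 2.291·0.517/8.13×10^-7 = 1.46×10^6 → turbulent
ε/D = 0.0014/517 = 2.71×10^-6
Haaland: f = 0.01094
h_f = f(L/D)V²/(2g) = 0.01094·(1590/0.517)·2.291²/(2·9.81) = 9.006 m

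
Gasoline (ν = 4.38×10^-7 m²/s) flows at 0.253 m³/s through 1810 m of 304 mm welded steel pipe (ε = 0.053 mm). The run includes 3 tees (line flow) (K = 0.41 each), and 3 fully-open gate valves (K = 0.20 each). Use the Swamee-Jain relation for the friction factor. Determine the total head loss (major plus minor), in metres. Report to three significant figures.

H_L ≈ 52.4 m

V = 4Q/(πD²) = 3.486 m/s; V²/2g = 0.6193 m
Re = 2.42×10^6, ε/D = 1.74×10^-4 → f = 0.01390 (Swamee-Jain)
Major: h_f = f(L/D)·V²/2g = 0.01390·5954·0.6193 = 51.25 m
Minor: ΣK = 1.83; h_m = ΣK·V²/2g = 1.133 m
Total H_L = 51.25 + 1.133 = 52.39 m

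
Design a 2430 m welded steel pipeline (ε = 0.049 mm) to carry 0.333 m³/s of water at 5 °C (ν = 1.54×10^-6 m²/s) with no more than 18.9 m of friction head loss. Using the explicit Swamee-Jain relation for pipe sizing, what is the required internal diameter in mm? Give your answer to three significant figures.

D ≈ 446 mm

Swamee-Jain (Type III): D = 0.66·[ε^1.25·(LQ²/(gh_f))^4.75 + ν·Q^9.4·(L/(gh_f))^5.2]^0.04
LQ²/(gh_f) = 1.453; L/(gh_f) = 13.11
Term 1 = ε^1.25·(…)^4.75 = 2.42×10^-5; Term 2 = ν·Q^9.4·(…)^5.2 = 3.23×10^-5
D = 0.66·(2.42×10^-5 + 3.23×10^-5)^0.04 = 0.4463 m = 446 mm
Check: V = 2.13 m/s, Re = 6.17×10^5, f = 0.01426, h_f = 17.9 m ≈ 18.9 m ✓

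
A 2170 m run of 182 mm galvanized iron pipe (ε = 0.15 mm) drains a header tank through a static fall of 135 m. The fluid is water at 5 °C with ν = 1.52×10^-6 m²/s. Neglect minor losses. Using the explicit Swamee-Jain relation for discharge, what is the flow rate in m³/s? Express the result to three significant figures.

Swamee-Jain (Type II): Q = -0.965·√(gD⁵h_f/L)·ln[ε/(3.7D) + √(3.17ν²L/(gD³h_f))]
√(gD⁵h_f/L) = √(9.81·0.182⁵·135/2170) = 0.01104
ε/(3.7D) = 2.23×10^-4; √(3.17ν²L/(gD³h_f)) = 4.46×10^-5
Q = -0.965·0.01104·ln(2.674×10^-4) = 0.08764 m³/s
Check: V = 3.37 m/s, Re = 4.03×10^5, f = 0.01971, h_f = 136 m ≈ 135 m ✓

Q ≈ 0.0876 m³/s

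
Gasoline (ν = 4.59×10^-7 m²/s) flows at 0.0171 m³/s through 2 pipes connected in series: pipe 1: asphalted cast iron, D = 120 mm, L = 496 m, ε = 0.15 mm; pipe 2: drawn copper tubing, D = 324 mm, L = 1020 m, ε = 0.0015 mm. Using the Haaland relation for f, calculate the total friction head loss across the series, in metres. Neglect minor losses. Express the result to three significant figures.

H ≈ 10.4 m

Pipe 1: V = 1.512 m/s, Re = 3.95×10^5, ε/D = 0.00125, f = 0.02135, h_1 = f(L/D)V²/2g = 10.28 m
Pipe 2: V = 0.2074 m/s, Re = 1.46×10^5, ε/D = 4.63×10^-6, f = 0.01651, h_2 = f(L/D)V²/2g = 0.1139 m
Series → Q common, losses add: H = Σh = 10.40 m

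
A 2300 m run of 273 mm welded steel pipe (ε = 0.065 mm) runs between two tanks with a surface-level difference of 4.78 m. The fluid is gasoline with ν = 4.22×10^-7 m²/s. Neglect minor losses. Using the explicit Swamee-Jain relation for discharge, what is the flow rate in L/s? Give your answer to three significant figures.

Q ≈ 49.4 L/s

Swamee-Jain (Type II): Q = -0.965·√(gD⁵h_f/L)·ln[ε/(3.7D) + √(3.17ν²L/(gD³h_f))]
√(gD⁵h_f/L) = √(9.81·0.273⁵·4.78/2300) = 0.005560
ε/(3.7D) = 6.44×10^-5; √(3.17ν²L/(gD³h_f)) = 3.69×10^-5
Q = -0.965·0.005560·ln(1.012×10^-4) = 0.04935 m³/s
Check: V = 0.843 m/s, Re = 5.45×10^5, f = 0.01575, h_f = 4.81 m ≈ 4.78 m ✓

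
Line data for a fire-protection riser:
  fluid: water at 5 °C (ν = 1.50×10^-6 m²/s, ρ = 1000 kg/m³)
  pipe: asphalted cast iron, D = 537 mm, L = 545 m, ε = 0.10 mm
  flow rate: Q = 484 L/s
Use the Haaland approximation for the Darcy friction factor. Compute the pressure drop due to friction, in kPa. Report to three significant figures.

V = 4Q/(πD²) = 4·0.484/(π·0.537²) = 2.137 m/s
Re = VD/ν = 2.137·0.537/1.50×10^-6 = 7.65×10^5 → turbulent
ε/D = 0.10/537 = 1.86×10^-4
Haaland: f = 0.01468
h_f = f(L/D)V²/(2g) = 0.01468·(545/0.537)·2.137²/(2·9.81) = 3.467 m
Δp = ρg·h_f = 1000·9.81·3.467 = 34.01 kPa

Δp ≈ 34.0 kPa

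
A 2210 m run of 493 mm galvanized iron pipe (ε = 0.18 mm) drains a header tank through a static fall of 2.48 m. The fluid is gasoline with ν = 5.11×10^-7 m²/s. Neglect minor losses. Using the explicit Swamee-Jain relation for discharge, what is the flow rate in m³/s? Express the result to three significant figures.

Q ≈ 0.155 m³/s

Swamee-Jain (Type II): Q = -0.965·√(gD⁵h_f/L)·ln[ε/(3.7D) + √(3.17ν²L/(gD³h_f))]
√(gD⁵h_f/L) = √(9.81·0.493⁵·2.48/2210) = 0.01791
ε/(3.7D) = 9.87×10^-5; √(3.17ν²L/(gD³h_f)) = 2.51×10^-5
Q = -0.965·0.01791·ln(1.237×10^-4) = 0.1555 m³/s
Check: V = 0.814 m/s, Re = 7.86×10^5, f = 0.01647, h_f = 2.50 m ≈ 2.48 m ✓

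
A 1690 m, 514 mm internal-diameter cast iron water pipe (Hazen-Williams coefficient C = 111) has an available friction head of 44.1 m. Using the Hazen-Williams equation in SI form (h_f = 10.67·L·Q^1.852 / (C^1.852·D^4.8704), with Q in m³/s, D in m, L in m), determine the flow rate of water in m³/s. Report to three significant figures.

Rearranging: Q = [h_f·C^1.852·D^4.8704 / (10.67·L)]^(1/1.852)
Q = [44.1·111^1.852·0.514^4.8704 / (10.67·1690)]^0.540 = 0.7500 m³/s

Q ≈ 0.750 m³/s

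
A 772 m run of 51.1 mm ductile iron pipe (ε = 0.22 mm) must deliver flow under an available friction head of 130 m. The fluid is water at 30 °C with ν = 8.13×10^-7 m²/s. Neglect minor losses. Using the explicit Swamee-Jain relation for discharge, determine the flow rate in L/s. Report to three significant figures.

Q ≈ 4.89 L/s

Swamee-Jain (Type II): Q = -0.965·√(gD⁵h_f/L)·ln[ε/(3.7D) + √(3.17ν²L/(gD³h_f))]
√(gD⁵h_f/L) = √(9.81·0.0511⁵·130/772) = 7.587×10^-4
ε/(3.7D) = 0.00116; √(3.17ν²L/(gD³h_f)) = 9.75×10^-5
Q = -0.965·7.587×10^-4·ln(0.001261) = 0.004887 m³/s
Check: V = 2.38 m/s, Re = 1.50×10^5, f = 0.02994, h_f = 131 m ≈ 130 m ✓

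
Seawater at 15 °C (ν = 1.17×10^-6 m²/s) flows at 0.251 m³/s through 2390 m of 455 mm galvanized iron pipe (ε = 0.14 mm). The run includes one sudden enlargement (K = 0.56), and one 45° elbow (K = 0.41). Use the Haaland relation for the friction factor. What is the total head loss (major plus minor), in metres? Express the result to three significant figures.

H_L ≈ 10.4 m

V = 4Q/(πD²) = 1.544 m/s; V²/2g = 0.1215 m
Re = 6.00×10^5, ε/D = 3.08×10^-4 → f = 0.01604 (Haaland)
Major: h_f = f(L/D)·V²/2g = 0.01604·5253·0.1215 = 10.23 m
Minor: ΣK = 0.970; h_m = ΣK·V²/2g = 0.1178 m
Total H_L = 10.23 + 0.1178 = 10.35 m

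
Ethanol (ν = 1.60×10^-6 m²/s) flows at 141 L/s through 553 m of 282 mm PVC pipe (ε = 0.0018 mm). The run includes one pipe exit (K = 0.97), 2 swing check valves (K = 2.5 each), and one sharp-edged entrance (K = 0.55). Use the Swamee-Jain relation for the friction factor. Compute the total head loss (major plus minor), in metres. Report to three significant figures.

H_L ≈ 8.69 m

V = 4Q/(πD²) = 2.258 m/s; V²/2g = 0.2598 m
Re = 3.98×10^5, ε/D = 6.38×10^-6 → f = 0.01373 (Swamee-Jain)
Major: h_f = f(L/D)·V²/2g = 0.01373·1961·0.2598 = 6.995 m
Minor: ΣK = 6.52; h_m = ΣK·V²/2g = 1.694 m
Total H_L = 6.995 + 1.694 = 8.688 m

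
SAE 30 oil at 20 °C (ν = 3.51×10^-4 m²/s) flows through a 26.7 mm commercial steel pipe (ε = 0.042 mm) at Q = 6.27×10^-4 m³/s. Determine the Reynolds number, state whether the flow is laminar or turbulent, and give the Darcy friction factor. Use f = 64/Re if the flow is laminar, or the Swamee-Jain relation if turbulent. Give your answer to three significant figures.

V = 4Q/(πD²) = 1.120 m/s
Re = VD/ν = 1.120·0.0267/3.51×10^-4 = 85.2
Re < 2300 → laminar → f = 64/Re = 0.7513

Re ≈ 85.2; laminar; f = 64/Re ≈ 0.751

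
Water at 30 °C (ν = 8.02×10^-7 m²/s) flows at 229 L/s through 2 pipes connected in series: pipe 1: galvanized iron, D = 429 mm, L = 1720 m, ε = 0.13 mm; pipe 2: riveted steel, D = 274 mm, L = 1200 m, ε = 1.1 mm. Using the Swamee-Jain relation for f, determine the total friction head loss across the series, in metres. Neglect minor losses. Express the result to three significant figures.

Pipe 1: V = 1.584 m/s, Re = 8.47×10^5, ε/D = 3.03×10^-4, f = 0.01590, h_1 = f(L/D)V²/2g = 8.157 m
Pipe 2: V = 3.884 m/s, Re = 1.33×10^6, ε/D = 0.00401, f = 0.02858, h_2 = f(L/D)V²/2g = 96.23 m
Series → Q common, losses add: H = Σh = 104.4 m

H ≈ 104 m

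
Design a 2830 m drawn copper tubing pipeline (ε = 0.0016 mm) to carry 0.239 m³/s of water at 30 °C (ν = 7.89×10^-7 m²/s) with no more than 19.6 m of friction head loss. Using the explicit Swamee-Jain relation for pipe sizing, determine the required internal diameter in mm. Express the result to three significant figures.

D ≈ 385 mm

Swamee-Jain (Type III): D = 0.66·[ε^1.25·(LQ²/(gh_f))^4.75 + ν·Q^9.4·(L/(gh_f))^5.2]^0.04
LQ²/(gh_f) = 0.8407; L/(gh_f) = 14.72
Term 1 = ε^1.25·(…)^4.75 = 2.50×10^-8; Term 2 = ν·Q^9.4·(…)^5.2 = 1.34×10^-6
D = 0.66·(2.50×10^-8 + 1.34×10^-6)^0.04 = 0.3845 m = 385 mm
Check: V = 2.06 m/s, Re = 1.00×10^6, f = 0.01171, h_f = 18.6 m ≈ 19.6 m ✓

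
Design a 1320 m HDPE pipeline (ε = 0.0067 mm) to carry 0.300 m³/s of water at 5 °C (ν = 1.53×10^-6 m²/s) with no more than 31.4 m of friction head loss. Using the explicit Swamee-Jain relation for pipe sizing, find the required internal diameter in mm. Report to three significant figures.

D ≈ 334 mm

Swamee-Jain (Type III): D = 0.66·[ε^1.25·(LQ²/(gh_f))^4.75 + ν·Q^9.4·(L/(gh_f))^5.2]^0.04
LQ²/(gh_f) = 0.3857; L/(gh_f) = 4.285
Term 1 = ε^1.25·(…)^4.75 = 3.69×10^-9; Term 2 = ν·Q^9.4·(…)^5.2 = 3.60×10^-8
D = 0.66·(3.69×10^-9 + 3.60×10^-8)^0.04 = 0.3338 m = 334 mm
Check: V = 3.43 m/s, Re = 7.48×10^5, f = 0.01260, h_f = 29.8 m ≈ 31.4 m ✓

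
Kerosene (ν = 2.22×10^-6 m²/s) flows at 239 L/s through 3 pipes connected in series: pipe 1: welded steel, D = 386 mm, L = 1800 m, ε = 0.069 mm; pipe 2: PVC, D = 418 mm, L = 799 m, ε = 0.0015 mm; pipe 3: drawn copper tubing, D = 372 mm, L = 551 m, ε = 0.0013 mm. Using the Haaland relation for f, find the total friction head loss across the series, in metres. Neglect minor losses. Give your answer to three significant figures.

H ≈ 24.7 m

Pipe 1: V = 2.042 m/s, Re = 3.55×10^5, ε/D = 1.79×10^-4, f = 0.01560, h_1 = f(L/D)V²/2g = 15.46 m
Pipe 2: V = 1.742 m/s, Re = 3.28×10^5, ε/D = 3.59×10^-6, f = 0.01414, h_2 = f(L/D)V²/2g = 4.178 m
Pipe 3: V = 2.199 m/s, Re = 3.68×10^5, ε/D = 3.49×10^-6, f = 0.01384, h_3 = f(L/D)V²/2g = 5.051 m
Series → Q common, losses add: H = Σh = 24.69 m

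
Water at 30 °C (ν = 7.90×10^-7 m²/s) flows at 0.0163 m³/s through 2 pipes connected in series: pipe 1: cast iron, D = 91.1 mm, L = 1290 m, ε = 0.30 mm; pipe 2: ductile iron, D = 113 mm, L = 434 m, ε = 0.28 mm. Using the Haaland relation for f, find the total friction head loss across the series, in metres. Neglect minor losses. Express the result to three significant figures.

H ≈ 136 m

Pipe 1: V = 2.501 m/s, Re = 2.88×10^5, ε/D = 0.00329, f = 0.02731, h_1 = f(L/D)V²/2g = 123.3 m
Pipe 2: V = 1.625 m/s, Re = 2.32×10^5, ε/D = 0.00248, f = 0.02545, h_2 = f(L/D)V²/2g = 13.16 m
Series → Q common, losses add: H = Σh = 136.4 m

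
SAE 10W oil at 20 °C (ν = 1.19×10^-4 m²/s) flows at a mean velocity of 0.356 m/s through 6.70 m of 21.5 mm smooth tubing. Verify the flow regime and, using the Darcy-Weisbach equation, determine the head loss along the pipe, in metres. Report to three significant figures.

Re = VD/ν = 0.356·0.02150/1.19×10^-4 = 64.3 → laminar (Re < 2300)
f = 64/Re = 0.9950
h_f = f(L/D)V²/(2g) = 0.9950·(6.70/0.02150)·0.356²/(2·9.81) = 2.003 m

h_f ≈ 2.00 m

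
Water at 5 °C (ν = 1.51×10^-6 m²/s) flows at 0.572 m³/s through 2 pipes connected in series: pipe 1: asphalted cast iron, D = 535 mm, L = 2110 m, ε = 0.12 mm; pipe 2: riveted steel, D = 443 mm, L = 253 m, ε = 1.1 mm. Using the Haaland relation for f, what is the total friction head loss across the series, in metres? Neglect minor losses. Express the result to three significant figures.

H ≈ 29.5 m

Pipe 1: V = 2.544 m/s, Re = 9.02×10^5, ε/D = 2.24×10^-4, f = 0.01494, h_1 = f(L/D)V²/2g = 19.44 m
Pipe 2: V = 3.711 m/s, Re = 1.09×10^6, ε/D = 0.00248, f = 0.02501, h_2 = f(L/D)V²/2g = 10.02 m
Series → Q common, losses add: H = Σh = 29.47 m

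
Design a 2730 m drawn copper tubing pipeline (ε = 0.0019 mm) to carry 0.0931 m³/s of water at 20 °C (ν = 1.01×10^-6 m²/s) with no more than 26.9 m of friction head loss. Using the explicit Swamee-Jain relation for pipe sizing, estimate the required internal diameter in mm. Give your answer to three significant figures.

D ≈ 253 mm

Swamee-Jain (Type III): D = 0.66·[ε^1.25·(LQ²/(gh_f))^4.75 + ν·Q^9.4·(L/(gh_f))^5.2]^0.04
LQ²/(gh_f) = 0.08967; L/(gh_f) = 10.35
Term 1 = ε^1.25·(…)^4.75 = 7.47×10^-13; Term 2 = ν·Q^9.4·(…)^5.2 = 3.88×10^-11
D = 0.66·(7.47×10^-13 + 3.88×10^-11)^0.04 = 0.2532 m = 253 mm
Check: V = 1.85 m/s, Re = 4.64×10^5, f = 0.01339, h_f = 25.2 m ≈ 26.9 m ✓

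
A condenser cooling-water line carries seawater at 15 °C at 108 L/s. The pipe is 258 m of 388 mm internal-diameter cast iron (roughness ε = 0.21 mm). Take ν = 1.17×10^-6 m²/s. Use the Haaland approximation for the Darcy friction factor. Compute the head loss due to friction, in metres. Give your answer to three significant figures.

V = 4Q/(πD²) = 4·0.108/(π·0.388²) = 0.9134 m/s
Re = VD/ν = 0.9134·0.388/1.17×10^-6 = 3.03×10^5 → turbulent
ε/D = 0.21/388 = 5.41×10^-4
Haaland: f = 0.01830
h_f = f(L/D)V²/(2g) = 0.01830·(258/0.388)·0.9134²/(2·9.81) = 0.5174 m

h_f ≈ 0.517 m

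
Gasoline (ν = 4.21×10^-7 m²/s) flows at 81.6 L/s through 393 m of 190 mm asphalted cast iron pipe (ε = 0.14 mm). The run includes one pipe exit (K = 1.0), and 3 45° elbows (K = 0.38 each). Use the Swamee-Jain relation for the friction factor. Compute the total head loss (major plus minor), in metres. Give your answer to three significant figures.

H_L ≈ 17.2 m

V = 4Q/(πD²) = 2.878 m/s; V²/2g = 0.4222 m
Re = 1.30×10^6, ε/D = 7.37×10^-4 → f = 0.01863 (Swamee-Jain)
Major: h_f = f(L/D)·V²/2g = 0.01863·2068·0.4222 = 16.27 m
Minor: ΣK = 2.14; h_m = ΣK·V²/2g = 0.9034 m
Total H_L = 16.27 + 0.9034 = 17.17 m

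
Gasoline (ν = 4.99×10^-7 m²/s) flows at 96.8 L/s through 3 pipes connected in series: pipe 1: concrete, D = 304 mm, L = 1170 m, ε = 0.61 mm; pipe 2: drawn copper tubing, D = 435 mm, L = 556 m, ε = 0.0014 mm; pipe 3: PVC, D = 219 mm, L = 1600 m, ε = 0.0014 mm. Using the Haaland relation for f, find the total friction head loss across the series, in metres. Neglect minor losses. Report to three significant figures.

Pipe 1: V = 1.334 m/s, Re = 8.12×10^5, ε/D = 0.00201, f = 0.02369, h_1 = f(L/D)V²/2g = 8.264 m
Pipe 2: V = 0.6513 m/s, Re = 5.68×10^5, ε/D = 3.22×10^-6, f = 0.01281, h_2 = f(L/D)V²/2g = 0.3540 m
Pipe 3: V = 2.570 m/s, Re = 1.13×10^6, ε/D = 6.39×10^-6, f = 0.01148, h_3 = f(L/D)V²/2g = 28.22 m
Series → Q common, losses add: H = Σh = 36.84 m

H ≈ 36.8 m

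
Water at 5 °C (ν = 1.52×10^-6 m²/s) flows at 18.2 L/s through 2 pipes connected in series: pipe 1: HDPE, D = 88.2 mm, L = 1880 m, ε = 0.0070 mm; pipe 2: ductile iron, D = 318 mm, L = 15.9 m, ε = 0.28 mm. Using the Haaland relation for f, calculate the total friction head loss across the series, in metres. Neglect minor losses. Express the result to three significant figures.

Pipe 1: V = 2.979 m/s, Re = 1.73×10^5, ε/D = 7.94×10^-5, f = 0.01644, h_1 = f(L/D)V²/2g = 158.5 m
Pipe 2: V = 0.2292 m/s, Re = 4.79×10^4, ε/D = 8.81×10^-4, f = 0.02353, h_2 = f(L/D)V²/2g = 0.003149 m
Series → Q common, losses add: H = Σh = 158.5 m

H ≈ 159 m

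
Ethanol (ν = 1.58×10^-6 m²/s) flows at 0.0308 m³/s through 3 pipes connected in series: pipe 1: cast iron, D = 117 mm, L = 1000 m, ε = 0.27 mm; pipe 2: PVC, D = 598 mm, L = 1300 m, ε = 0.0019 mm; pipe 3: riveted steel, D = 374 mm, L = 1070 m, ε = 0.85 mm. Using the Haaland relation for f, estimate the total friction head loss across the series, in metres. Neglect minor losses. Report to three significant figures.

Pipe 1: V = 2.865 m/s, Re = 2.12×10^5, ε/D = 0.00231, f = 0.02506, h_1 = f(L/D)V²/2g = 89.60 m
Pipe 2: V = 0.1097 m/s, Re = 4.15×10^4, ε/D = 3.18×10^-6, f = 0.02161, h_2 = f(L/D)V²/2g = 0.02880 m
Pipe 3: V = 0.2804 m/s, Re = 6.64×10^4, ε/D = 0.00227, f = 0.02632, h_3 = f(L/D)V²/2g = 0.3017 m
Series → Q common, losses add: H = Σh = 89.93 m

H ≈ 89.9 m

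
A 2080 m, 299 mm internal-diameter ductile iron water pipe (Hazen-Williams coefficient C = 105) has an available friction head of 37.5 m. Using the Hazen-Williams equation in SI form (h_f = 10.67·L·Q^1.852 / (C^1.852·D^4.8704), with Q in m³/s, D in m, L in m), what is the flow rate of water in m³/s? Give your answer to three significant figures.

Q ≈ 0.140 m³/s

Rearranging: Q = [h_f·C^1.852·D^4.8704 / (10.67·L)]^(1/1.852)
Q = [37.5·105^1.852·0.299^4.8704 / (10.67·2080)]^0.540 = 0.1398 m³/s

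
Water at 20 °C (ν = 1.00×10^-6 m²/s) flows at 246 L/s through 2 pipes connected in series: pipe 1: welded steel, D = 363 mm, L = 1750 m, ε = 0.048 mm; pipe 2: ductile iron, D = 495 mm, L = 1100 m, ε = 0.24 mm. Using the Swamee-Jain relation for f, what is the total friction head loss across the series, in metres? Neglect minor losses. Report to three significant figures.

H ≈ 22.8 m

Pipe 1: V = 2.377 m/s, Re = 8.63×10^5, ε/D = 1.32×10^-4, f = 0.01411, h_1 = f(L/D)V²/2g = 19.59 m
Pipe 2: V = 1.278 m/s, Re = 6.33×10^5, ε/D = 4.85×10^-4, f = 0.01749, h_2 = f(L/D)V²/2g = 3.236 m
Series → Q common, losses add: H = Σh = 22.83 m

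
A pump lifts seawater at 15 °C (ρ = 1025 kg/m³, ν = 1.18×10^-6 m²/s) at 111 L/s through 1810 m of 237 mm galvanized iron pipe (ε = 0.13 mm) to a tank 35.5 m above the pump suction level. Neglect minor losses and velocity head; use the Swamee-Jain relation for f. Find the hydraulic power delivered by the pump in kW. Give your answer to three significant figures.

V = 4Q/(πD²) = 2.516 m/s; Re = 5.05×10^5; ε/D = 5.49×10^-4; f = 0.01806
h_f = f(L/D)V²/2g = 44.52 m
Total head H = z + h_f = 35.5 + 44.52 = 80.02 m
P_hyd = ρgQH = 1025·9.81·0.111·80.02 = 89.31 kW

P_hyd ≈ 89.3 kW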